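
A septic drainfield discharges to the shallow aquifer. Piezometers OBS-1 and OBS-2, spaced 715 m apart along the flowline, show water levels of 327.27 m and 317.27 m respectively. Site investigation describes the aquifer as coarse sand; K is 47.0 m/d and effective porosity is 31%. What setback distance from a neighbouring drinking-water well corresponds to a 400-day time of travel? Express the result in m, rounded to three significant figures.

848 m

Hydraulic gradient i = (327.27 − 317.27) / 715 = 10.00 / 715 = 0.01399
q = Ki = 47.0 × 0.01399 = 0.6573 m/d
Seepage velocity v = q / n = 0.6573 / 0.31 = 2.120 m/d
L = v × T = 2.120 × 400 = 848.2 m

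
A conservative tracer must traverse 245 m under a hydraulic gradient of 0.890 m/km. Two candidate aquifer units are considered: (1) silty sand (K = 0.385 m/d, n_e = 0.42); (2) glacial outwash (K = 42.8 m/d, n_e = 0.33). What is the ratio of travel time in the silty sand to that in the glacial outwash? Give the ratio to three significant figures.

Unit 1 (silty sand): v = 0.385×8.9e-4/0.42 = 8.158e-4 m/d, t = 245/8.158e-4 = 300300 d
Unit 2 (glacial outwash): v = 42.8×8.9e-4/0.33 = 0.1154 m/d, t = 245/0.1154 = 2122 d
t(silty sand) / t(glacial outwash) = 300300/2122 = 141

141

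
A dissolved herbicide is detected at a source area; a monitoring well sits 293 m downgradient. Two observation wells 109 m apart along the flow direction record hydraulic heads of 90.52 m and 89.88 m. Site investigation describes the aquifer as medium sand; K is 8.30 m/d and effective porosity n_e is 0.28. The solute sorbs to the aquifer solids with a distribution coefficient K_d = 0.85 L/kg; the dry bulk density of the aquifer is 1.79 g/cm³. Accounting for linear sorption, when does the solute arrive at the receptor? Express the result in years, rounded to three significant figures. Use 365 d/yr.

29.7 years

Hydraulic gradient i = (90.52 − 89.88) / 109 = 0.64 / 109 = 0.005872
Darcy flux q = K·i = 8.30 × 0.005872 = 0.04873 m/d
Average linear velocity = 0.04873 / 0.28 = 0.1740 m/d
Retardation R = 1 + ρ_b·K_d/n = 1 + 1.79×0.85/0.28 = 6.434
Contaminant velocity v_c = v/R = 0.1740/6.434 = 0.02705 m/d
t = L/v_c = 293/0.02705 = 10830 d
   = 10830/365 = 29.7 yr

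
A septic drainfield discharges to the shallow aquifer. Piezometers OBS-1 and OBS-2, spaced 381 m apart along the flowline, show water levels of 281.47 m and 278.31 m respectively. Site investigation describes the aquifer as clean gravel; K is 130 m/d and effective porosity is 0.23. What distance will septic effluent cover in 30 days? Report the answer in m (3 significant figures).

Hydraulic gradient i = (281.47 − 278.31) / 381 = 3.16 / 381 = 0.008294
Specific discharge q = 130 × 0.008294 = 1.078 m/d
v = Ki/n = 130·0.008294/0.23 = 4.688 m/d
L = v × T = 4.688 × 30 = 140.6 m

141 m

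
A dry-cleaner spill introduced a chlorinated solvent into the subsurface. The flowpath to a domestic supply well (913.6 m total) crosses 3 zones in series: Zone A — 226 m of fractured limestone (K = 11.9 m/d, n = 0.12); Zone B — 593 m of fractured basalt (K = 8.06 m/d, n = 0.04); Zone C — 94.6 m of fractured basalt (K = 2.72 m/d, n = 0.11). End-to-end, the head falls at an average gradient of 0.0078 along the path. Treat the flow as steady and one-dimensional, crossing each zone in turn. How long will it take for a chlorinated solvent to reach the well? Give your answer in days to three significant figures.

1090 days

Steady 1-D flow in series ⇒ the Darcy flux q is identical in every zone and the zone head losses add (resistances L/K in series).
Σ(L/K) = 226/11.9 + 593/8.06 + 94.6/2.72 = 18.99 + 73.57 + 34.78 = 127.3 d
K_eq = L_total / Σ(L/K) = 913.6 / 127.3 = 7.174 m/d
q = K_eq · i = 7.174 × 0.0078 = 0.05596 m/d (same in every zone)
Zone A: v = q/n = 0.05596/0.12 = 0.4663 m/d → t_A = 226/0.4663 = 484.6 d
Zone B: v = q/n = 0.05596/0.04 = 1.399 m/d → t_B = 593/1.399 = 423.9 d
Zone C: v = q/n = 0.05596/0.11 = 0.5087 m/d → t_C = 94.6/0.5087 = 186.0 d
Total t = 484.6 + 423.9 + 186.0 = 1094 d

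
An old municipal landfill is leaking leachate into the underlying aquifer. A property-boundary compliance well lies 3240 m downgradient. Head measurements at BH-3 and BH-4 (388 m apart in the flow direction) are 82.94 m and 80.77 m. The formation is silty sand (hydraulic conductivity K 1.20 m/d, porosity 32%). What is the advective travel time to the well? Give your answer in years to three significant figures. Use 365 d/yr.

423 years

Hydraulic gradient i = (82.94 − 80.77) / 388 = 2.17 / 388 = 0.005593
Darcy flux q = K·i = 1.20 × 0.005593 = 0.006711 m/d
v_s = q/n_e = 0.006711/0.32 = 0.02097 m/d
t = L / v = 3240 / 0.02097 = 154500 d
   = 154500 / 365 = 423 yr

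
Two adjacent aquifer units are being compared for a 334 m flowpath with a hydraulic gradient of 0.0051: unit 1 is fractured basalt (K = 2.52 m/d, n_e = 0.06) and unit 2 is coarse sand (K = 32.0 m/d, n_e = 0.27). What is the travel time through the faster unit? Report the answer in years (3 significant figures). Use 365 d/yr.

1.51 years

Unit 1 (fractured basalt): v = 2.52×0.0051/0.06 = 0.2142 m/d, t = 334/0.2142 = 1559 d
Unit 2 (coarse sand): v = 32.0×0.0051/0.27 = 0.6044 m/d, t = 334/0.6044 = 552.6 d
Faster: 552.6 d / 365 = 1.51 yr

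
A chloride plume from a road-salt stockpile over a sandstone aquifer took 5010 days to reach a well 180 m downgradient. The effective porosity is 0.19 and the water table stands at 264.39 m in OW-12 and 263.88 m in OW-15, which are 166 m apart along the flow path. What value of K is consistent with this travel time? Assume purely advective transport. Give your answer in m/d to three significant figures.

2.22 m/d

Hydraulic gradient i = (264.39 − 263.88) / 166 = 0.51 / 166 = 0.003072
v = L / t = 180 / 5010 = 0.03593 m/d
K = v · n / i = 0.03593 × 0.19 / 0.003072 = 2.22 m/d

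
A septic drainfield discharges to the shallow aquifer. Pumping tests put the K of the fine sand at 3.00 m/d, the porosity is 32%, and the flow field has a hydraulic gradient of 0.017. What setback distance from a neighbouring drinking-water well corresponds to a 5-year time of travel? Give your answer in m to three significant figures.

Specific discharge q = 3.00 × 0.017 = 0.05100 m/d
Seepage velocity v = q / n = 0.05100 / 0.32 = 0.1594 m/d
T = 5 yr × 365 = 1825 d
L = v × T = 0.1594 × 1825 = 290.9 m

291 m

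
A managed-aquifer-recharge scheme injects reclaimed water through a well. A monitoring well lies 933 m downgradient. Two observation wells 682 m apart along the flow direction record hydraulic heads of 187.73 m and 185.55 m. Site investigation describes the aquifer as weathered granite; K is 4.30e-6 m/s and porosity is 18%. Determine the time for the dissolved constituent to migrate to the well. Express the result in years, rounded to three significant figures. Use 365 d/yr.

387 years

Hydraulic gradient i = (187.73 − 185.55) / 682 = 2.18 / 682 = 0.003196
K = 4.30e-6 m/s × 86400 s/d = 0.3715 m/d
q = Ki = 0.3715 × 0.003196 = 0.001188 m/d
Seepage velocity v = q / n = 0.001188 / 0.18 = 0.006598 m/d
t = L / v = 933 / 0.006598 = 141400 d
   = 141400 / 365 = 387 yr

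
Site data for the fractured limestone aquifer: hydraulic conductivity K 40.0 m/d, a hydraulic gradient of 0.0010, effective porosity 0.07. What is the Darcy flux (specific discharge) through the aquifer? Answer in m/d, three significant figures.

0.0400 m/d

Specific discharge q = 40.0 × 0.0010 = 0.04000 m/d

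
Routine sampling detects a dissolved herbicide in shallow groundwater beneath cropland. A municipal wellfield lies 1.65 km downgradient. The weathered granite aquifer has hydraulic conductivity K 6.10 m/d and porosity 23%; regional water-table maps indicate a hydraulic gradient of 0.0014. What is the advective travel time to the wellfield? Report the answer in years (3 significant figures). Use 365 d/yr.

q = Ki = 6.10 × 0.0014 = 0.008540 m/d
Average linear velocity = 0.008540 / 0.23 = 0.03713 m/d
L = 1.65 km = 1650 m
t = L / v = 1650 / 0.03713 = 44440 d
   = 44440 / 365 = 122 yr

122 years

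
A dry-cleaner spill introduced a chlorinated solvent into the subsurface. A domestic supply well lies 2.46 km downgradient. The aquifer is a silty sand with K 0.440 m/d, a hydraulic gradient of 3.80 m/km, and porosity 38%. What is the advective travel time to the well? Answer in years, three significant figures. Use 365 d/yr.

1530 years

q = Ki = 0.440 × 0.0038 = 0.001672 m/d
v_s = q/n_e = 0.001672/0.38 = 0.004400 m/d
L = 2.46 km = 2460 m
t = L / v = 2460 / 0.004400 = 559100 d
   = 559100 / 365 = 1530 yr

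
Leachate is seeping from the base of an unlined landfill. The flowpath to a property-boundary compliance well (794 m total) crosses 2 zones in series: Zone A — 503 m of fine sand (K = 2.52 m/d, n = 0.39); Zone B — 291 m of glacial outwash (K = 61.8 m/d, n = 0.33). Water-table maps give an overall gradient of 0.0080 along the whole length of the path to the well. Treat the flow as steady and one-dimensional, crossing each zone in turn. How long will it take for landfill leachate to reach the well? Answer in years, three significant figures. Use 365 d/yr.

Continuity: the same q passes through each zone, so ΔH = q·Σ(L_j/K_j) — the zones act as resistances in series.
Σ(L/K) = 503/2.52 + 291/61.8 = 199.6 + 4.709 = 204.3 d
K_eq = L_total / Σ(L/K) = 794 / 204.3 = 3.886 m/d
q = K_eq · i = 3.886 × 0.0080 = 0.03109 m/d (same in every zone)
Zone A: v = q/n = 0.03109/0.39 = 0.07972 m/d → t_A = 503/0.07972 = 6310 d
Zone B: v = q/n = 0.03109/0.33 = 0.09421 m/d → t_B = 291/0.09421 = 3089 d
Total t = 6310 + 3089 = 9399 d
   = 9399 / 365 = 25.7 yr

25.7 years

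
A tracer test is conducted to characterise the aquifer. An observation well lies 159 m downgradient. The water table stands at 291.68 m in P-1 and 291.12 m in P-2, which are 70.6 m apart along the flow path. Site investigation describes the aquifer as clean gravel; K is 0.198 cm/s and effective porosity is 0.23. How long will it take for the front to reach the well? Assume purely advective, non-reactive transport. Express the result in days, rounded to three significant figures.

27.0 days

Hydraulic gradient i = (291.68 − 291.12) / 70.6 = 0.56 / 70.6 = 0.007932
K = 0.198 cm/s × 864 = 171.1 m/d
Specific discharge q = 171.1 × 0.007932 = 1.357 m/d
Average linear velocity = 1.357 / 0.23 = 5.900 m/d
t = L / v = 159 / 5.900 = 26.95 d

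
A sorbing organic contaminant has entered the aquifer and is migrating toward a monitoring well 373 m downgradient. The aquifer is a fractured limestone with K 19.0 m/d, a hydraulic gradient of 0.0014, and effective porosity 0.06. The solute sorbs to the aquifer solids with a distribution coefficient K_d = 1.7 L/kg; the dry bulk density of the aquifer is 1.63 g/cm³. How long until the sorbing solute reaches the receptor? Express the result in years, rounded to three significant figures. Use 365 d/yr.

109 years

Darcy flux q = K·i = 19.0 × 0.0014 = 0.02660 m/d
Average linear velocity = 0.02660 / 0.06 = 0.4433 m/d
Retardation R = 1 + ρ_b·K_d/n = 1 + 1.63×1.7/0.06 = 47.18
Contaminant velocity v_c = v/R = 0.4433/47.18 = 0.009396 m/d
t = L/v_c = 373/0.009396 = 39700 d
   = 39700/365 = 109 yr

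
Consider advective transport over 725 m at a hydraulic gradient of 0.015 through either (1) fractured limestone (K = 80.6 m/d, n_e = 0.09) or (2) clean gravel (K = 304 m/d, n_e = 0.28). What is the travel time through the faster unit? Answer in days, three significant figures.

Unit 1 (fractured limestone): v = 80.6×0.015/0.09 = 13.43 m/d, t = 725/13.43 = 53.97 d
Unit 2 (clean gravel): v = 304×0.015/0.28 = 16.29 m/d, t = 725/16.29 = 44.52 d
Faster unit: t = 44.5 d

44.5 days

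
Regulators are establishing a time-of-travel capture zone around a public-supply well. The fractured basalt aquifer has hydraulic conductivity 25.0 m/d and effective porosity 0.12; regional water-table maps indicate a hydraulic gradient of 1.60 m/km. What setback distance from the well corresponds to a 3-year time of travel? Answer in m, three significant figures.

365 m

q = Ki = 25.0 × 0.0016 = 0.04000 m/d
Average linear velocity = 0.04000 / 0.12 = 0.3333 m/d
T = 3 yr × 365 = 1095 d
L = v × T = 0.3333 × 1095 = 365.0 m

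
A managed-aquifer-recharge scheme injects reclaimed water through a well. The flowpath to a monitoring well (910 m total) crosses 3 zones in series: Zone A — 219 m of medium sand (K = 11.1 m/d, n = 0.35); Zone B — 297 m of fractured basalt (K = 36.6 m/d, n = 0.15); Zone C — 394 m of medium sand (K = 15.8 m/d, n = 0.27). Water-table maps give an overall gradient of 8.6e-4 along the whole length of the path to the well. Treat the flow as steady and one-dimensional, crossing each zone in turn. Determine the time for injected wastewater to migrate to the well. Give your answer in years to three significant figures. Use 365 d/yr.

42.1 years

Steady 1-D flow in series ⇒ the Darcy flux q is identical in every zone and the zone head losses add (resistances L/K in series).
Σ(L/K) = 219/11.1 + 297/36.6 + 394/15.8 = 19.73 + 8.115 + 24.94 = 52.78 d
K_eq = L_total / Σ(L/K) = 910 / 52.78 = 17.24 m/d
q = K_eq · i = 17.24 × 8.6e-4 = 0.01483 m/d (same in every zone)
Zone A: v = q/n = 0.01483/0.35 = 0.04236 m/d → t_A = 219/0.04236 = 5170 d
Zone B: v = q/n = 0.01483/0.15 = 0.09885 m/d → t_B = 297/0.09885 = 3005 d
Zone C: v = q/n = 0.01483/0.27 = 0.05492 m/d → t_C = 394/0.05492 = 7175 d
Total t = 5170 + 3005 + 7175 = 15350 d
   = 15350 / 365 = 42.1 yr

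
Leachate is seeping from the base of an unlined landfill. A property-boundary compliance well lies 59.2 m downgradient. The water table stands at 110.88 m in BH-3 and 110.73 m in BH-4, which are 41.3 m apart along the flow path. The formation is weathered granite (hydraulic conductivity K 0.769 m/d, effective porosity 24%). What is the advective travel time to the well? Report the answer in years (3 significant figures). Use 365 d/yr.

13.9 years

Hydraulic gradient i = (110.88 − 110.73) / 41.3 = 0.15 / 41.3 = 0.003632
q = Ki = 0.769 × 0.003632 = 0.002793 m/d
v_s = q/n_e = 0.002793/0.24 = 0.01164 m/d
t = L / v = 59.2 / 0.01164 = 5087 d
   = 5087 / 365 = 13.9 yr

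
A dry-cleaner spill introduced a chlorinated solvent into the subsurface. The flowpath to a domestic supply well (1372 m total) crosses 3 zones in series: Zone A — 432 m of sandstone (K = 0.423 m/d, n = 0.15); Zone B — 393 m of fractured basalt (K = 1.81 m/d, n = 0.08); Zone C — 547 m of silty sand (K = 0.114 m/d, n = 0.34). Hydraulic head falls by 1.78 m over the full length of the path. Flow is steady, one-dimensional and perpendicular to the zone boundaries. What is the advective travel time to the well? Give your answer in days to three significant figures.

957000 days

Steady 1-D flow in series ⇒ the Darcy flux q is identical in every zone and the zone head losses add (resistances L/K in series).
Σ(L/K) = 432/0.423 + 393/1.81 + 547/0.114 = 1021 + 217.1 + 4798 = 6037 d
q = ΔH / Σ(L/K) = 1.78 / 6037 = 2.949e-4 m/d (same in every zone)
Zone A: v = q/n = 2.949e-4/0.15 = 0.001966 m/d → t_A = 432/0.001966 = 219800 d
Zone B: v = q/n = 2.949e-4/0.08 = 0.003686 m/d → t_B = 393/0.003686 = 106600 d
Zone C: v = q/n = 2.949e-4/0.34 = 8.673e-4 m/d → t_C = 547/8.673e-4 = 630700 d
Total t = 219800 + 106600 + 630700 = 957100 d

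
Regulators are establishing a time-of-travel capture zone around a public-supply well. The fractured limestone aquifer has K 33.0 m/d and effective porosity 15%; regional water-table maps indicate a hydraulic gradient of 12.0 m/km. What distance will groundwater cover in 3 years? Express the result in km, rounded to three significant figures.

q = Ki = 33.0 × 0.012 = 0.3960 m/d
Seepage velocity v = q / n = 0.3960 / 0.15 = 2.640 m/d
T = 3 yr × 365 = 1095 d
L = v × T = 2.640 × 1095 = 2891 m
   = 2.89 km

2.89 km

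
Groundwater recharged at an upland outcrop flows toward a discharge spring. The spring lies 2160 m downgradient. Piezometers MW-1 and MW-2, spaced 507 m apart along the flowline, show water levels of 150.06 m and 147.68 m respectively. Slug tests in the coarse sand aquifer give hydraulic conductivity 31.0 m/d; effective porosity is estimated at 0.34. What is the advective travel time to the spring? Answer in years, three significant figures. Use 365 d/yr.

Hydraulic gradient i = (150.06 − 147.68) / 507 = 2.38 / 507 = 0.004694
Darcy flux q = K·i = 31.0 × 0.004694 = 0.1455 m/d
Seepage velocity v = q / n = 0.1455 / 0.34 = 0.4280 m/d
t = L / v = 2160 / 0.4280 = 5047 d
   = 5047 / 365 = 13.8 yr

13.8 years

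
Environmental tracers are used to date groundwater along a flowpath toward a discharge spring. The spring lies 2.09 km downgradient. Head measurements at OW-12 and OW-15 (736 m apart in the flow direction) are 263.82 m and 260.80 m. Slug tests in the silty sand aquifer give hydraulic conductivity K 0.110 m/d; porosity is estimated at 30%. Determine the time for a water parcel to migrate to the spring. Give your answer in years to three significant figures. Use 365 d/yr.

3810 years

Hydraulic gradient i = (263.82 − 260.80) / 736 = 3.02 / 736 = 0.004103
q = Ki = 0.110 × 0.004103 = 4.514e-4 m/d
v = Ki/n = 0.110·0.004103/0.30 = 0.001505 m/d
L = 2.09 km = 2090 m
t = L / v = 2090 / 0.001505 = 1.389e6 d
   = 1.389e6 / 365 = 3810 yr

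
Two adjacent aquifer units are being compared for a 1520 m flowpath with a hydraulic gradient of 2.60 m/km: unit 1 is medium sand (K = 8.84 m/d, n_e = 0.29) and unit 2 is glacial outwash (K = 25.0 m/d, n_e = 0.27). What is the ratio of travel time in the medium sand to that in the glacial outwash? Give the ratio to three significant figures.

Unit 1 (medium sand): v = 8.84×0.0026/0.29 = 0.07926 m/d, t = 1520/0.07926 = 19180 d
Unit 2 (glacial outwash): v = 25.0×0.0026/0.27 = 0.2407 m/d, t = 1520/0.2407 = 6314 d
t(medium sand) / t(glacial outwash) = 19180/6314 = 3.04

3.04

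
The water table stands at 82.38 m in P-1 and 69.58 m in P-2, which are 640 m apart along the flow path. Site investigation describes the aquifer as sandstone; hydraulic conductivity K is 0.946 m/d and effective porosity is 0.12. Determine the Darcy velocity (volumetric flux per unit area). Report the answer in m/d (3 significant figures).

Hydraulic gradient i = (82.38 − 69.58) / 640 = 12.80 / 640 = 0.02000
Specific discharge q = 0.946 × 0.02000 = 0.01892 m/d

0.0189 m/d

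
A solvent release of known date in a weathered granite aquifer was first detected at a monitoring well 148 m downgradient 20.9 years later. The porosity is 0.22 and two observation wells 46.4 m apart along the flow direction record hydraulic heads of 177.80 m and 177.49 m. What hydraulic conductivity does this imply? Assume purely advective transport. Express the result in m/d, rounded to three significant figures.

0.639 m/d

Hydraulic gradient i = (177.80 − 177.49) / 46.4 = 0.31 / 46.4 = 0.006681
t = 20.9 years = 7628 d
v = L / t = 148 / 7628 = 0.01940 m/d
K = v · n / i = 0.01940 × 0.22 / 0.006681 = 0.639 m/d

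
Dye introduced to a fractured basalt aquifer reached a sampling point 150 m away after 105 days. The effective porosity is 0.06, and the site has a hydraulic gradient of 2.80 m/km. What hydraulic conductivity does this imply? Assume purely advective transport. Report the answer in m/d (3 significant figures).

30.6 m/d

v = L / t = 150 / 105 = 1.429 m/d
K = v · n / i = 1.429 × 0.06 / 0.0028 = 30.6 m/d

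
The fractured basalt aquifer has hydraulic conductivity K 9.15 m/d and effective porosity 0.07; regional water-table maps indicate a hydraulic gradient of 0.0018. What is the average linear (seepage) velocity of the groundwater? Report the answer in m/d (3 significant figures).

0.235 m/d

Darcy flux q = K·i = 9.15 × 0.0018 = 0.01647 m/d
Seepage velocity v = q / n = 0.01647 / 0.07 = 0.2353 m/d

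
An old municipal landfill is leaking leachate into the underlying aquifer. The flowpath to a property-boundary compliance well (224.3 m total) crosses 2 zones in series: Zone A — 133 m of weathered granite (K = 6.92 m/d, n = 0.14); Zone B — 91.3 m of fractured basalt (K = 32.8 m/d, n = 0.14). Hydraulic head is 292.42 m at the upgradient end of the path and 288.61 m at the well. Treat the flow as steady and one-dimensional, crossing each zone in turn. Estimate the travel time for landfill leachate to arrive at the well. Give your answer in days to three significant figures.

181 days

Total head drop ΔH = 292.42 − 288.61 = 3.81 m
Continuity: the same q passes through each zone, so ΔH = q·Σ(L_j/K_j) — the zones act as resistances in series.
Σ(L/K) = 133/6.92 + 91.3/32.8 = 19.22 + 2.784 = 22.00 d
q = ΔH / Σ(L/K) = 3.81 / 22.00 = 0.1732 m/d (same in every zone)
Zone A: v = q/n = 0.1732/0.14 = 1.237 m/d → t_A = 133/1.237 = 107.5 d
Zone B: v = q/n = 0.1732/0.14 = 1.237 m/d → t_B = 91.3/1.237 = 73.82 d
Total t = 107.5 + 73.82 = 181.4 d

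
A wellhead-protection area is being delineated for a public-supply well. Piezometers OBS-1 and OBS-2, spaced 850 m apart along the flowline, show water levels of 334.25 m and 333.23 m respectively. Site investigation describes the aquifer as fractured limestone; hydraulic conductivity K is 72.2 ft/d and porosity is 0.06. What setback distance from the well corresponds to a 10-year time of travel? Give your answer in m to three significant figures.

Hydraulic gradient i = (334.25 − 333.23) / 850 = 1.02 / 850 = 0.001200
K = 72.2 ft/d × 0.3048 = 22.01 m/d
q = Ki = 22.01 × 0.001200 = 0.02641 m/d
v_s = q/n_e = 0.02641/0.06 = 0.4401 m/d
T = 10 yr × 365 = 3650 d
L = v × T = 0.4401 × 3650 = 1606 m

1610 m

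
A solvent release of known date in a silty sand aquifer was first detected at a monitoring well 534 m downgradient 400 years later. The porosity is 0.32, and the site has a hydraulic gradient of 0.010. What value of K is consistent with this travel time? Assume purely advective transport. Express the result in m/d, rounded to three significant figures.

t = 400 years = 146000 d
v = L / t = 534 / 146000 = 0.003658 m/d
K = v · n / i = 0.003658 × 0.32 / 0.010 = 0.117 m/d

0.117 m/d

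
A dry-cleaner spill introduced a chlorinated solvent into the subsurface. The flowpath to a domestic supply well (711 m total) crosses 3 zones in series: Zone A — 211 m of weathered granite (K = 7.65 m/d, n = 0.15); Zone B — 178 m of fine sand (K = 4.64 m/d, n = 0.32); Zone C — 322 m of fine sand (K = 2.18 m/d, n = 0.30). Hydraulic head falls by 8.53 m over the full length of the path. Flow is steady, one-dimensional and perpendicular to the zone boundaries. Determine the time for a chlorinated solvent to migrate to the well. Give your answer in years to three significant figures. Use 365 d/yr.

12.7 years

Continuity: the same q passes through each zone, so ΔH = q·Σ(L_j/K_j) — the zones act as resistances in series.
Σ(L/K) = 211/7.65 + 178/4.64 + 322/2.18 = 27.58 + 38.36 + 147.7 = 213.7 d
q = ΔH / Σ(L/K) = 8.53 / 213.7 = 0.03993 m/d (same in every zone)
Zone A: v = q/n = 0.03993/0.15 = 0.2662 m/d → t_A = 211/0.2662 = 792.7 d
Zone B: v = q/n = 0.03993/0.32 = 0.1248 m/d → t_B = 178/0.1248 = 1427 d
Zone C: v = q/n = 0.03993/0.30 = 0.1331 m/d → t_C = 322/0.1331 = 2420 d
Total t = 792.7 + 1427 + 2420 = 4639 d
   = 4639 / 365 = 12.7 yr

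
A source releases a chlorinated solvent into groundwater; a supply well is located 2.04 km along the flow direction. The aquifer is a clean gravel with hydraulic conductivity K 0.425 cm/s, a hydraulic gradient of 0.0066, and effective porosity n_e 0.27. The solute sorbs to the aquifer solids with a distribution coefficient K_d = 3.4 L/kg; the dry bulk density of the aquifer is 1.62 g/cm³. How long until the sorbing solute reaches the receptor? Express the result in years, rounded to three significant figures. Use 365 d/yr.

K = 0.425 cm/s × 864 = 367.2 m/d
Darcy flux q = K·i = 367.2 × 0.0066 = 2.424 m/d
Seepage velocity v = q / n = 2.424 / 0.27 = 8.976 m/d
Retardation R = 1 + ρ_b·K_d/n = 1 + 1.62×3.4/0.27 = 21.40
Contaminant velocity v_c = v/R = 8.976/21.40 = 0.4194 m/d
L = 2.04 km = 2040 m
t = L/v_c = 2040/0.4194 = 4864 d
   = 4864/365 = 13.3 yr

13.3 years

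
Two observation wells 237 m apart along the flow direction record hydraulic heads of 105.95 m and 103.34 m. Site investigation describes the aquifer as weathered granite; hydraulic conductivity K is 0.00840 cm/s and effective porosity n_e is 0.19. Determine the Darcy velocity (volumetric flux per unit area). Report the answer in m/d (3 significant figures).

Hydraulic gradient i = (105.95 − 103.34) / 237 = 2.61 / 237 = 0.01101
K = 0.00840 cm/s × 864 = 7.258 m/d
Darcy flux q = K·i = 7.258 × 0.01101 = 0.07993 m/d

0.0799 m/d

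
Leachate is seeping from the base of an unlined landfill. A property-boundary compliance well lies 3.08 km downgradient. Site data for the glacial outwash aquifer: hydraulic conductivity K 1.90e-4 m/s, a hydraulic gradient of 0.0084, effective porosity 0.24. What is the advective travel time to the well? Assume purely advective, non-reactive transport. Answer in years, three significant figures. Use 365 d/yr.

14.7 years

K = 1.90e-4 m/s × 86400 s/d = 16.42 m/d
q = Ki = 16.42 × 0.0084 = 0.1379 m/d
Seepage velocity v = q / n = 0.1379 / 0.24 = 0.5746 m/d
L = 3.08 km = 3080 m
t = L / v = 3080 / 0.5746 = 5361 d
   = 5361 / 365 = 14.7 yr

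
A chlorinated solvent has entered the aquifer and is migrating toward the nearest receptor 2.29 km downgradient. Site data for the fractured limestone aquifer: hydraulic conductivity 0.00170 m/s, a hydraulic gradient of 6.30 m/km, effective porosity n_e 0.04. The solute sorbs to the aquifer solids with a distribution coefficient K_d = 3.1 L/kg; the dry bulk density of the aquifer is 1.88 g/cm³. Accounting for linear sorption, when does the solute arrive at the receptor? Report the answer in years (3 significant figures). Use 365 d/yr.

K = 0.00170 m/s × 86400 s/d = 146.9 m/d
q = Ki = 146.9 × 0.0063 = 0.9253 m/d
v_s = q/n_e = 0.9253/0.04 = 23.13 m/d
Retardation R = 1 + ρ_b·K_d/n = 1 + 1.88×3.1/0.04 = 146.7
Contaminant velocity v_c = v/R = 23.13/146.7 = 0.1577 m/d
L = 2.29 km = 2290 m
t = L/v_c = 2290/0.1577 = 14520 d
   = 14520/365 = 39.8 yr

39.8 years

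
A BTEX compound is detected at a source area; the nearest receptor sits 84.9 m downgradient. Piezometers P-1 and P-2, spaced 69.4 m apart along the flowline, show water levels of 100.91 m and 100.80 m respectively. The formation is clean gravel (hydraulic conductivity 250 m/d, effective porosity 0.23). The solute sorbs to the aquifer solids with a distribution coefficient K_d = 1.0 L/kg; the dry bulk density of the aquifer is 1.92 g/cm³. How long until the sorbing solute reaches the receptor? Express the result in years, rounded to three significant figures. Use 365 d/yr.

1.26 years

Hydraulic gradient i = (100.91 − 100.80) / 69.4 = 0.11 / 69.4 = 0.001585
q = Ki = 250 × 0.001585 = 0.3963 m/d
v_s = q/n_e = 0.3963/0.23 = 1.723 m/d
Retardation R = 1 + ρ_b·K_d/n = 1 + 1.92×1.0/0.23 = 9.348
Contaminant velocity v_c = v/R = 1.723/9.348 = 0.1843 m/d
t = L/v_c = 84.9/0.1843 = 460.7 d
   = 460.7/365 = 1.26 yr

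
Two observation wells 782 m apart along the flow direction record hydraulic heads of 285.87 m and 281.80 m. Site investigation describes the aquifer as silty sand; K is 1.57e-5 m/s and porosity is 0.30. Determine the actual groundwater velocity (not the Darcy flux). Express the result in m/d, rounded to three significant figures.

Hydraulic gradient i = (285.87 − 281.80) / 782 = 4.07 / 782 = 0.005205
K = 1.57e-5 m/s × 86400 s/d = 1.356 m/d
q = Ki = 1.356 × 0.005205 = 0.007060 m/d
v = Ki/n = 1.356·0.005205/0.30 = 0.02353 m/d

0.0235 m/d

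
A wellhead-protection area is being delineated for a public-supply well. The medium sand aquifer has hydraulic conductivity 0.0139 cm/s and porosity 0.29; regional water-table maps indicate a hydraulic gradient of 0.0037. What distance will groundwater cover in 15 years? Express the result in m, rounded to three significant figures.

K = 0.0139 cm/s × 864 = 12.01 m/d
Specific discharge q = 12.01 × 0.0037 = 0.04444 m/d
v_s = q/n_e = 0.04444/0.29 = 0.1532 m/d
T = 15 yr × 365 = 5475 d
L = v × T = 0.1532 × 5475 = 838.9 m

839 m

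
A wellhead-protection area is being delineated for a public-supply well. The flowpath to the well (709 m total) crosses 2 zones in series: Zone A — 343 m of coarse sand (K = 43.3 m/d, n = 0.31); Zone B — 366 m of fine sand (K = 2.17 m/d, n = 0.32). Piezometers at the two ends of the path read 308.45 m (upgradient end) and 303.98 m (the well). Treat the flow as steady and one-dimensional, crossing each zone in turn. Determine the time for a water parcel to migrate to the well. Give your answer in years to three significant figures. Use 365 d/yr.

Total head drop ΔH = 308.45 − 303.98 = 4.47 m
Steady 1-D flow in series ⇒ the Darcy flux q is identical in every zone and the zone head losses add (resistances L/K in series).
Σ(L/K) = 343/43.3 + 366/2.17 = 7.921 + 168.7 = 176.6 d
q = ΔH / Σ(L/K) = 4.47 / 176.6 = 0.02531 m/d (same in every zone)
Zone A: v = q/n = 0.02531/0.31 = 0.08166 m/d → t_A = 343/0.08166 = 4201 d
Zone B: v = q/n = 0.02531/0.32 = 0.07910 m/d → t_B = 366/0.07910 = 4627 d
Total t = 4201 + 4627 = 8827 d
   = 8827 / 365 = 24.2 yr

24.2 years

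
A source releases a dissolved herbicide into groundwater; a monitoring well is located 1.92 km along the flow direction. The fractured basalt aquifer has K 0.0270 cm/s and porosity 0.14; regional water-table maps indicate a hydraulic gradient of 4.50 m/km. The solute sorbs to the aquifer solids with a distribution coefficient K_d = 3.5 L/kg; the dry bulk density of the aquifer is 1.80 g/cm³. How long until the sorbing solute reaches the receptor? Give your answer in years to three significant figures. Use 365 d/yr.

323 years

K = 0.0270 cm/s × 864 = 23.33 m/d
q = Ki = 23.33 × 0.0045 = 0.1050 m/d
v = Ki/n = 23.33·0.0045/0.14 = 0.7498 m/d
Retardation R = 1 + ρ_b·K_d/n = 1 + 1.80×3.5/0.14 = 46.00
Contaminant velocity v_c = v/R = 0.7498/46.00 = 0.01630 m/d
L = 1.92 km = 1920 m
t = L/v_c = 1920/0.01630 = 117800 d
   = 117800/365 = 323 yr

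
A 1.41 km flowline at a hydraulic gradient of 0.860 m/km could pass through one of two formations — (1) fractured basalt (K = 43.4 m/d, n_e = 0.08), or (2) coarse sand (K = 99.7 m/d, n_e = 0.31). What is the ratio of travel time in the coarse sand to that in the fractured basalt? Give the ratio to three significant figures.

Unit 1 (fractured basalt): v = 43.4×8.6e-4/0.08 = 0.4665 m/d, t = 1410/0.4665 = 3022 d
Unit 2 (coarse sand): v = 99.7×8.6e-4/0.31 = 0.2766 m/d, t = 1410/0.2766 = 5098 d
t(coarse sand) / t(fractured basalt) = 5098/3022 = 1.69

1.69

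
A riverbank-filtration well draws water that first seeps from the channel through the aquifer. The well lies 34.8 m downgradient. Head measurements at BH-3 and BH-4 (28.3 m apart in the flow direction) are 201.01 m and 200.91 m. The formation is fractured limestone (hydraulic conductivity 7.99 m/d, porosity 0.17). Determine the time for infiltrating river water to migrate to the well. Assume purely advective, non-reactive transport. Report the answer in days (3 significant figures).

Hydraulic gradient i = (201.01 − 200.91) / 28.3 = 0.10 / 28.3 = 0.003534
q = Ki = 7.99 × 0.003534 = 0.02823 m/d
Average linear velocity = 0.02823 / 0.17 = 0.1661 m/d
t = L / v = 34.8 / 0.1661 = 209.5 d

210 days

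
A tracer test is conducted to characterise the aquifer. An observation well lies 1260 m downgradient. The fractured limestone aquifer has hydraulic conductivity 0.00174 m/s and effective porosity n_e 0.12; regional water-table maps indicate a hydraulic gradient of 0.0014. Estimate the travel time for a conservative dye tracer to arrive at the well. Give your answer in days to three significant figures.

K = 0.00174 m/s × 86400 s/d = 150.3 m/d
Darcy flux q = K·i = 150.3 × 0.0014 = 0.2105 m/d
v_s = q/n_e = 0.2105/0.12 = 1.754 m/d
t = L / v = 1260 / 1.754 = 718.4 d

718 days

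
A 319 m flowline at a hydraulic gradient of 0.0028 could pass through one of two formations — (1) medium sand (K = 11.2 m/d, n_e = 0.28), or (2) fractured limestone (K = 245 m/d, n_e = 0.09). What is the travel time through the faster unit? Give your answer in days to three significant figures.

Unit 1 (medium sand): v = 11.2×0.0028/0.28 = 0.1120 m/d, t = 319/0.1120 = 2848 d
Unit 2 (fractured limestone): v = 245×0.0028/0.09 = 7.622 m/d, t = 319/7.622 = 41.85 d
Faster unit: t = 41.9 d

41.9 days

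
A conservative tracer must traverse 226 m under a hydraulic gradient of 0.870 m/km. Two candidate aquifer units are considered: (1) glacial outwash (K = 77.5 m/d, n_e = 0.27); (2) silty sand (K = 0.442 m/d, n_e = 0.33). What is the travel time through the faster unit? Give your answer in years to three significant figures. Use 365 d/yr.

2.48 years

Unit 1 (glacial outwash): v = 77.5×8.7e-4/0.27 = 0.2497 m/d, t = 226/0.2497 = 905.0 d
Unit 2 (silty sand): v = 0.442×8.7e-4/0.33 = 0.001165 m/d, t = 226/0.001165 = 193900 d
Faster: 905.0 d / 365 = 2.48 yr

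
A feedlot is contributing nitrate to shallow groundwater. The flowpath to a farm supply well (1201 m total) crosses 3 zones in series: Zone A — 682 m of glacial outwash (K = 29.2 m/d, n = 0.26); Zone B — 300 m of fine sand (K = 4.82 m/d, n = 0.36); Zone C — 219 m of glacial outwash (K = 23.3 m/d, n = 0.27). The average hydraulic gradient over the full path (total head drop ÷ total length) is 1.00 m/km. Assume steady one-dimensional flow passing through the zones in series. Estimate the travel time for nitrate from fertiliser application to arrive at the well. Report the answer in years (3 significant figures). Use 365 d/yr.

74.6 years

For zones in series the flux q is common to all zones; the equivalent conductivity is the harmonic (thickness-weighted) mean, K_eq = L_total / Σ(L_j/K_j).
Σ(L/K) = 682/29.2 + 300/4.82 + 219/23.3 = 23.36 + 62.24 + 9.399 = 95.00 d
K_eq = L_total / Σ(L/K) = 1201 / 95.00 = 12.64 m/d
q = K_eq · i = 12.64 × 0.0010 = 0.01264 m/d (same in every zone)
Zone A: v = q/n = 0.01264/0.26 = 0.04863 m/d → t_A = 682/0.04863 = 14030 d
Zone B: v = q/n = 0.01264/0.36 = 0.03512 m/d → t_B = 300/0.03512 = 8543 d
Zone C: v = q/n = 0.01264/0.27 = 0.04682 m/d → t_C = 219/0.04682 = 4677 d
Total t = 14030 + 8543 + 4677 = 27250 d
   = 27250 / 365 = 74.6 yr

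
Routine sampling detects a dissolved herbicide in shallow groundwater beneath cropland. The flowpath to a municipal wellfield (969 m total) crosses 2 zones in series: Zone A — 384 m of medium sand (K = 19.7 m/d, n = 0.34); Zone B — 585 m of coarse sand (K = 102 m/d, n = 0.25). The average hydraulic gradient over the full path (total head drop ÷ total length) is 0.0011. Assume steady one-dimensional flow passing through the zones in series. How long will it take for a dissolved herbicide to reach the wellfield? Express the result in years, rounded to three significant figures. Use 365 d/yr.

For zones in series the flux q is common to all zones; the equivalent conductivity is the harmonic (thickness-weighted) mean, K_eq = L_total / Σ(L_j/K_j).
Σ(L/K) = 384/19.7 + 585/102 = 19.49 + 5.735 = 25.23 d
K_eq = L_total / Σ(L/K) = 969 / 25.23 = 38.41 m/d
q = K_eq · i = 38.41 × 0.0011 = 0.04225 m/d (same in every zone)
Zone A: v = q/n = 0.04225/0.34 = 0.1243 m/d → t_A = 384/0.1243 = 3090 d
Zone B: v = q/n = 0.04225/0.25 = 0.1690 m/d → t_B = 585/0.1690 = 3461 d
Total t = 3090 + 3461 = 6552 d
   = 6552 / 365 = 17.9 yr

17.9 years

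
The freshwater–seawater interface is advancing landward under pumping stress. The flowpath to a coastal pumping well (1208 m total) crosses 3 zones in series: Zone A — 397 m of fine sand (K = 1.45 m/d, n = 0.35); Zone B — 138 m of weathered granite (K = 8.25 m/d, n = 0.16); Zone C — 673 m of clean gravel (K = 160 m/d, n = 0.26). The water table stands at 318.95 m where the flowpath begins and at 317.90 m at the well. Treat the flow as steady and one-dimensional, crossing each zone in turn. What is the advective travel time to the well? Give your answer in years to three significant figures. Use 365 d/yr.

258 years

Total head drop ΔH = 318.95 − 317.90 = 1.05 m
Continuity: the same q passes through each zone, so ΔH = q·Σ(L_j/K_j) — the zones act as resistances in series.
Σ(L/K) = 397/1.45 + 138/8.25 + 673/160 = 273.8 + 16.73 + 4.206 = 294.7 d
q = ΔH / Σ(L/K) = 1.05 / 294.7 = 0.003563 m/d (same in every zone)
Zone A: v = q/n = 0.003563/0.35 = 0.01018 m/d → t_A = 397/0.01018 = 39000 d
Zone B: v = q/n = 0.003563/0.16 = 0.02227 m/d → t_B = 138/0.02227 = 6198 d
Zone C: v = q/n = 0.003563/0.26 = 0.01370 m/d → t_C = 673/0.01370 = 49120 d
Total t = 39000 + 6198 + 49120 = 94320 d
   = 94320 / 365 = 258 yr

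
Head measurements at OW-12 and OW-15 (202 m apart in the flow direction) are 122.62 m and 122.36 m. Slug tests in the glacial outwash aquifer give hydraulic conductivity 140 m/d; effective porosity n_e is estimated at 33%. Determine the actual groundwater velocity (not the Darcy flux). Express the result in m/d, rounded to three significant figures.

0.546 m/d

Hydraulic gradient i = (122.62 − 122.36) / 202 = 0.26 / 202 = 0.001287
Specific discharge q = 140 × 0.001287 = 0.1802 m/d
v_s = q/n_e = 0.1802/0.33 = 0.5461 m/d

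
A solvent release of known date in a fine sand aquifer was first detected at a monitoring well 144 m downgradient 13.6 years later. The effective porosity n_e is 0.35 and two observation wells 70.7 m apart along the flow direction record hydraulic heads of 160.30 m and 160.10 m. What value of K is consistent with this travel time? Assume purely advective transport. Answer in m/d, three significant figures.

3.59 m/d

Hydraulic gradient i = (160.30 − 160.10) / 70.7 = 0.20 / 70.7 = 0.002829
t = 13.6 years = 4964 d
v = L / t = 144 / 4964 = 0.02901 m/d
K = v · n / i = 0.02901 × 0.35 / 0.002829 = 3.59 m/d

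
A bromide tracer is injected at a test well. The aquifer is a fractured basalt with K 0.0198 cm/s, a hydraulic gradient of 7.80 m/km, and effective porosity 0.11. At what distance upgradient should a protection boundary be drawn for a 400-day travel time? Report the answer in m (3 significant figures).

485 m

K = 0.0198 cm/s × 864 = 17.11 m/d
Darcy flux q = K·i = 17.11 × 0.0078 = 0.1334 m/d
v = Ki/n = 17.11·0.0078/0.11 = 1.213 m/d
L = v × T = 1.213 × 400 = 485.2 m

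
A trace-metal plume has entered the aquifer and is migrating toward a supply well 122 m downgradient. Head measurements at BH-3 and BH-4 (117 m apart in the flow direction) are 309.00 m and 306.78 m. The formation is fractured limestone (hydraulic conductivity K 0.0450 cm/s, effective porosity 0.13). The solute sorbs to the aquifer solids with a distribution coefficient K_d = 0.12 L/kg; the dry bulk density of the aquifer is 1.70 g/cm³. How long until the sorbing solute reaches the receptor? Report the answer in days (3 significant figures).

Hydraulic gradient i = (309.00 − 306.78) / 117 = 2.22 / 117 = 0.01897
K = 0.0450 cm/s × 864 = 38.88 m/d
q = Ki = 38.88 × 0.01897 = 0.7377 m/d
Seepage velocity v = q / n = 0.7377 / 0.13 = 5.675 m/d
Retardation R = 1 + ρ_b·K_d/n = 1 + 1.70×0.12/0.13 = 2.569
Contaminant velocity v_c = v/R = 5.675/2.569 = 2.209 m/d
t = L/v_c = 122/2.209 = 55.23 d

55.2 days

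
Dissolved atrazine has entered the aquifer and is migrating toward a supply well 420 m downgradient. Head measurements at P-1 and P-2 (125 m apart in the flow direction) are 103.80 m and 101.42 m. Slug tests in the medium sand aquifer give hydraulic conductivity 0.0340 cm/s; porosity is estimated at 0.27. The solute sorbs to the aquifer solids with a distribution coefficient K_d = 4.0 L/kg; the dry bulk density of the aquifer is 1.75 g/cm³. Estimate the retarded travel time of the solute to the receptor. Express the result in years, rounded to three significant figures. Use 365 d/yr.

Hydraulic gradient i = (103.80 − 101.42) / 125 = 2.38 / 125 = 0.01904
K = 0.0340 cm/s × 864 = 29.38 m/d
Specific discharge q = 29.38 × 0.01904 = 0.5593 m/d
v = Ki/n = 29.38·0.01904/0.27 = 2.072 m/d
Retardation R = 1 + ρ_b·K_d/n = 1 + 1.75×4.0/0.27 = 26.93
Contaminant velocity v_c = v/R = 2.072/26.93 = 0.07694 m/d
t = L/v_c = 420/0.07694 = 5459 d
   = 5459/365 = 15.0 yr

15.0 years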